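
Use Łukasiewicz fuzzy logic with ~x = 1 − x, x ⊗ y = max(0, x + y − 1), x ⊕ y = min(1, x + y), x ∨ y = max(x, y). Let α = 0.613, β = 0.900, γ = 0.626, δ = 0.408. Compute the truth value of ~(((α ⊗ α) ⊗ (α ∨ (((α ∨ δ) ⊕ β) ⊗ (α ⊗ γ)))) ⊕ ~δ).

α ⊗ α = max(0, 0.613 + 0.613 − 1) = max(0, 0.226) = 0.226
α ∨ δ = max(0.613, 0.408) = 0.613
(α ∨ δ) ⊕ β = min(1, 0.613 + 0.900) = min(1, 1.513) = 1.000
α ⊗ γ = max(0, 0.613 + 0.626 − 1) = max(0, 0.239) = 0.239
((α ∨ δ) ⊕ β) ⊗ (α ⊗ γ) = max(0, 1.000 + 0.239 − 1) = max(0, 0.239) = 0.239
α ∨ (((α ∨ δ) ⊕ β) ⊗ (α ⊗ γ)) = max(0.613, 0.239) = 0.613
(α ⊗ α) ⊗ (α ∨ (((α ∨ δ) ⊕ β) ⊗ (α ⊗ γ))) = max(0, 0.226 + 0.613 − 1) = max(0, -0.161) = 0.000
~δ = 1 − 0.408 = 0.592
((α ⊗ α) ⊗ (α ∨ (((α ∨ δ) ⊕ β) ⊗ (α ⊗ γ)))) ⊕ ~δ = min(1, 0.000 + 0.592) = min(1, 0.592) = 0.592
~(((α ⊗ α) ⊗ (α ∨ (((α ∨ δ) ⊕ β) ⊗ (α ⊗ γ)))) ⊕ ~δ) = 1 − 0.592 = 0.408

0.408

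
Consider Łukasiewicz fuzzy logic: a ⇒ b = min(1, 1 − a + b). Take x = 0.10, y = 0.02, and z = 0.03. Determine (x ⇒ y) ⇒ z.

0.11

x ⇒ y = min(1, 1 − 0.10 + 0.02) = min(1, 0.92) = 0.92
(x ⇒ y) ⇒ z = min(1, 1 − 0.92 + 0.03) = min(1, 0.11) = 0.11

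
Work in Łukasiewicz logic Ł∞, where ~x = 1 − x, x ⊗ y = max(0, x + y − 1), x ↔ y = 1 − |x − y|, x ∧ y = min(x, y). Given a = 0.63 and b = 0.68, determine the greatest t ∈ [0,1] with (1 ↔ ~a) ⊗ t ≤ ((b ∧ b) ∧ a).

~a = 1 − 0.63 = 0.37
1 ↔ ~a = 1 − |1.00 − 0.37| = 1 − 0.63 = 0.37
So the left factor is 1 ↔ ~a = 0.37.
b ∧ b = min(0.68, 0.68) = 0.68
(b ∧ b) ∧ a = min(0.68, 0.63) = 0.63
So the right-hand bound is (b ∧ b) ∧ a = 0.63.
The residuum of the Łukasiewicz t-norm gives the supremum: min(1, 1 − 0.37 + 0.63).
1 − 0.37 + 0.63 = 1.26, so t = min(1, 1.26) = 1.00.
Check: 0.37 ⊗ 1.00 = max(0, 0.37) = 0.37 ≤ 0.63.

1.00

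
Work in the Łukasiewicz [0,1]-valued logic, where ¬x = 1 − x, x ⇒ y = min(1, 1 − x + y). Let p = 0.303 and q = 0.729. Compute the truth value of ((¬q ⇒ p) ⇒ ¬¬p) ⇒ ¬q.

0.968

¬q = 1 − 0.729 = 0.271
¬q ⇒ p = min(1, 1 − 0.271 + 0.303) = min(1, 1.032) = 1.000
¬p = 1 − 0.303 = 0.697
¬¬p = 1 − 0.697 = 0.303
(¬q ⇒ p) ⇒ ¬¬p = min(1, 1 − 1.000 + 0.303) = min(1, 0.303) = 0.303
((¬q ⇒ p) ⇒ ¬¬p) ⇒ ¬q = min(1, 1 − 0.303 + 0.271) = min(1, 0.968) = 0.968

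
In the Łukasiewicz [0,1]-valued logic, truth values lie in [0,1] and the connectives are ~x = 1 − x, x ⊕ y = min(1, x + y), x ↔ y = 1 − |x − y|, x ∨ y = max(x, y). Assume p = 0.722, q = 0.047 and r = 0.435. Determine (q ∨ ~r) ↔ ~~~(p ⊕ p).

0.435

~r = 1 − 0.435 = 0.565
q ∨ ~r = max(0.047, 0.565) = 0.565
p ⊕ p = min(1, 0.722 + 0.722) = min(1, 1.444) = 1.000
~(p ⊕ p) = 1 − 1.000 = 0.000
~~(p ⊕ p) = 1 − 0.000 = 1.000
~~~(p ⊕ p) = 1 − 1.000 = 0.000
(q ∨ ~r) ↔ ~~~(p ⊕ p) = 1 − |0.565 − 0.000| = 1 − 0.565 = 0.435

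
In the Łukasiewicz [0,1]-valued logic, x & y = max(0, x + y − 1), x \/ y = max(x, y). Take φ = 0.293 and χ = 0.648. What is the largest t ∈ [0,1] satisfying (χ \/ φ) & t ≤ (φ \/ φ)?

χ \/ φ = max(0.648, 0.293) = 0.648
So the left factor is χ \/ φ = 0.648.
φ \/ φ = max(0.293, 0.293) = 0.293
So the right-hand bound is φ \/ φ = 0.293.
The residuum of the Łukasiewicz t-norm gives the supremum: min(1, 1 − 0.648 + 0.293).
1 − 0.648 + 0.293 = 0.645, so t = min(1, 0.645) = 0.645.
Check: 0.648 & 0.645 = max(0, 0.293) = 0.293 ≤ 0.293.

0.645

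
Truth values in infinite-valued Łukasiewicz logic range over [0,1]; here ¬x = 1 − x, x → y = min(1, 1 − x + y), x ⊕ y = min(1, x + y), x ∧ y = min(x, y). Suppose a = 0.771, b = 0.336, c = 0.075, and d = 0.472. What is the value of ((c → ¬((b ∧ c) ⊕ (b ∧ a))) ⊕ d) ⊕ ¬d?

1.000

b ∧ c = min(0.336, 0.075) = 0.075
b ∧ a = min(0.336, 0.771) = 0.336
(b ∧ c) ⊕ (b ∧ a) = min(1, 0.075 + 0.336) = min(1, 0.411) = 0.411
¬((b ∧ c) ⊕ (b ∧ a)) = 1 − 0.411 = 0.589
c → ¬((b ∧ c) ⊕ (b ∧ a)) = min(1, 1 − 0.075 + 0.589) = min(1, 1.514) = 1.000
(c → ¬((b ∧ c) ⊕ (b ∧ a))) ⊕ d = min(1, 1.000 + 0.472) = min(1, 1.472) = 1.000
¬d = 1 − 0.472 = 0.528
((c → ¬((b ∧ c) ⊕ (b ∧ a))) ⊕ d) ⊕ ¬d = min(1, 1.000 + 0.528) = min(1, 1.528) = 1.000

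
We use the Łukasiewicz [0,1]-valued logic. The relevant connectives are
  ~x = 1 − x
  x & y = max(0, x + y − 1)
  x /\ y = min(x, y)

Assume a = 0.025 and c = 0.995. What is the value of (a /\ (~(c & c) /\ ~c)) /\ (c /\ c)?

c & c = max(0, 0.995 + 0.995 − 1) = max(0, 0.990) = 0.990
~(c & c) = 1 − 0.990 = 0.010
~c = 1 − 0.995 = 0.005
~(c & c) /\ ~c = min(0.010, 0.005) = 0.005
a /\ (~(c & c) /\ ~c) = min(0.025, 0.005) = 0.005
c /\ c = min(0.995, 0.995) = 0.995
(a /\ (~(c & c) /\ ~c)) /\ (c /\ c) = min(0.005, 0.995) = 0.005

0.005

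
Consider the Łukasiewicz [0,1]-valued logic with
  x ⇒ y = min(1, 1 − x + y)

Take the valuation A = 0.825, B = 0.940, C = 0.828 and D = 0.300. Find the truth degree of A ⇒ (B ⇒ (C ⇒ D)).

0.707

C ⇒ D = min(1, 1 − 0.828 + 0.300) = min(1, 0.472) = 0.472
B ⇒ (C ⇒ D) = min(1, 1 − 0.940 + 0.472) = min(1, 0.532) = 0.532
A ⇒ (B ⇒ (C ⇒ D)) = min(1, 1 − 0.825 + 0.532) = min(1, 0.707) = 0.707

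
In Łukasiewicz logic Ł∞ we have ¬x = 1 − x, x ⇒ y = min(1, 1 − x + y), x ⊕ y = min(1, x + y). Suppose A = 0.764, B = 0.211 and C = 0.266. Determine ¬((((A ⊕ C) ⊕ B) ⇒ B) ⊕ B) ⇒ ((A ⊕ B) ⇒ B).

0.658

A ⊕ C = min(1, 0.764 + 0.266) = min(1, 1.030) = 1.000
(A ⊕ C) ⊕ B = min(1, 1.000 + 0.211) = min(1, 1.211) = 1.000
((A ⊕ C) ⊕ B) ⇒ B = min(1, 1 − 1.000 + 0.211) = min(1, 0.211) = 0.211
(((A ⊕ C) ⊕ B) ⇒ B) ⊕ B = min(1, 0.211 + 0.211) = min(1, 0.422) = 0.422
¬((((A ⊕ C) ⊕ B) ⇒ B) ⊕ B) = 1 − 0.422 = 0.578
A ⊕ B = min(1, 0.764 + 0.211) = min(1, 0.975) = 0.975
(A ⊕ B) ⇒ B = min(1, 1 − 0.975 + 0.211) = min(1, 0.236) = 0.236
¬((((A ⊕ C) ⊕ B) ⇒ B) ⊕ B) ⇒ ((A ⊕ B) ⇒ B) = min(1, 1 − 0.578 + 0.236) = min(1, 0.658) = 0.658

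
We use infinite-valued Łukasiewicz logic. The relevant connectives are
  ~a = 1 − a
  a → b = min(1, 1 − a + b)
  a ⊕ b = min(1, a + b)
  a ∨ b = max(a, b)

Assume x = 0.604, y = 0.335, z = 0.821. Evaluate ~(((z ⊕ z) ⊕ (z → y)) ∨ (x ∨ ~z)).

0.000

z ⊕ z = min(1, 0.821 + 0.821) = min(1, 1.642) = 1.000
z → y = min(1, 1 − 0.821 + 0.335) = min(1, 0.514) = 0.514
(z ⊕ z) ⊕ (z → y) = min(1, 1.000 + 0.514) = min(1, 1.514) = 1.000
~z = 1 − 0.821 = 0.179
x ∨ ~z = max(0.604, 0.179) = 0.604
((z ⊕ z) ⊕ (z → y)) ∨ (x ∨ ~z) = max(1.000, 0.604) = 1.000
~(((z ⊕ z) ⊕ (z → y)) ∨ (x ∨ ~z)) = 1 − 1.000 = 0.000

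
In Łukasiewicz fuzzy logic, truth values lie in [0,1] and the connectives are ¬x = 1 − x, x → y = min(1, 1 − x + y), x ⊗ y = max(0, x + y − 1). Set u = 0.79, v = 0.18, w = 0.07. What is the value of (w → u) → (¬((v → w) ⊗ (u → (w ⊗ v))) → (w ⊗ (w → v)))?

0.17

w → u = min(1, 1 − 0.07 + 0.79) = min(1, 1.72) = 1.00
v → w = min(1, 1 − 0.18 + 0.07) = min(1, 0.89) = 0.89
w ⊗ v = max(0, 0.07 + 0.18 − 1) = max(0, -0.75) = 0.00
u → (w ⊗ v) = min(1, 1 − 0.79 + 0.00) = min(1, 0.21) = 0.21
(v → w) ⊗ (u → (w ⊗ v)) = max(0, 0.89 + 0.21 − 1) = max(0, 0.10) = 0.10
¬((v → w) ⊗ (u → (w ⊗ v))) = 1 − 0.10 = 0.90
w → v = min(1, 1 − 0.07 + 0.18) = min(1, 1.11) = 1.00
w ⊗ (w → v) = max(0, 0.07 + 1.00 − 1) = max(0, 0.07) = 0.07
¬((v → w) ⊗ (u → (w ⊗ v))) → (w ⊗ (w → v)) = min(1, 1 − 0.90 + 0.07) = min(1, 0.17) = 0.17
(w → u) → (¬((v → w) ⊗ (u → (w ⊗ v))) → (w ⊗ (w → v))) = min(1, 1 − 1.00 + 0.17) = min(1, 0.17) = 0.17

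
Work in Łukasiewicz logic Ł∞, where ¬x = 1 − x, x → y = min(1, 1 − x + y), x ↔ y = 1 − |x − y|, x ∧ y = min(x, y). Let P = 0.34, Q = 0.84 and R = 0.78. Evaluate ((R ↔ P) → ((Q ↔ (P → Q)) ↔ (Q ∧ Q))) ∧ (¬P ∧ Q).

0.66

R ↔ P = 1 − |0.78 − 0.34| = 1 − 0.44 = 0.56
P → Q = min(1, 1 − 0.34 + 0.84) = min(1, 1.50) = 1.00
Q ↔ (P → Q) = 1 − |0.84 − 1.00| = 1 − 0.16 = 0.84
Q ∧ Q = min(0.84, 0.84) = 0.84
(Q ↔ (P → Q)) ↔ (Q ∧ Q) = 1 − |0.84 − 0.84| = 1 − 0.00 = 1.00
(R ↔ P) → ((Q ↔ (P → Q)) ↔ (Q ∧ Q)) = min(1, 1 − 0.56 + 1.00) = min(1, 1.44) = 1.00
¬P = 1 − 0.34 = 0.66
¬P ∧ Q = min(0.66, 0.84) = 0.66
((R ↔ P) → ((Q ↔ (P → Q)) ↔ (Q ∧ Q))) ∧ (¬P ∧ Q) = min(1.00, 0.66) = 0.66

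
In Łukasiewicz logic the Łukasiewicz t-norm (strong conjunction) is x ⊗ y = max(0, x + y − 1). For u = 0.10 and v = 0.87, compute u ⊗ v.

u ⊗ v = max(0, 0.10 + 0.87 − 1) = max(0, -0.03) = 0.00
For comparison, the Gödel (minimum) t-norm min(x, y) would give 0.10.

0.00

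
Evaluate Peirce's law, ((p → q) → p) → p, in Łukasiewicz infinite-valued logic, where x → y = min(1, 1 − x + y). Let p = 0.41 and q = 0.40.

0.99

p → q = min(1, 1 − 0.41 + 0.40) = min(1, 0.99) = 0.99
(p → q) → p = min(1, 1 − 0.99 + 0.41) = min(1, 0.42) = 0.42
((p → q) → p) → p = min(1, 1 − 0.42 + 0.41) = min(1, 0.99) = 0.99
(The value 0.99 < 1 shows this instance is not satisfied; not a Ł∞-tautology in general.)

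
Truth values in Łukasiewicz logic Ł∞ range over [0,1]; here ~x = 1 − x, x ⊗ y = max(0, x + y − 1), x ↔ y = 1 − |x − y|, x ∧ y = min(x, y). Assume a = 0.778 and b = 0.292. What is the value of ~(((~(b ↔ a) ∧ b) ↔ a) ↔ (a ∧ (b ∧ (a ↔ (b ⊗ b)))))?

0.292

b ↔ a = 1 − |0.292 − 0.778| = 1 − 0.486 = 0.514
~(b ↔ a) = 1 − 0.514 = 0.486
~(b ↔ a) ∧ b = min(0.486, 0.292) = 0.292
(~(b ↔ a) ∧ b) ↔ a = 1 − |0.292 − 0.778| = 1 − 0.486 = 0.514
b ⊗ b = max(0, 0.292 + 0.292 − 1) = max(0, -0.416) = 0.000
a ↔ (b ⊗ b) = 1 − |0.778 − 0.000| = 1 − 0.778 = 0.222
b ∧ (a ↔ (b ⊗ b)) = min(0.292, 0.222) = 0.222
a ∧ (b ∧ (a ↔ (b ⊗ b))) = min(0.778, 0.222) = 0.222
((~(b ↔ a) ∧ b) ↔ a) ↔ (a ∧ (b ∧ (a ↔ (b ⊗ b)))) = 1 − |0.514 − 0.222| = 1 − 0.292 = 0.708
~(((~(b ↔ a) ∧ b) ↔ a) ↔ (a ∧ (b ∧ (a ↔ (b ⊗ b))))) = 1 − 0.708 = 0.292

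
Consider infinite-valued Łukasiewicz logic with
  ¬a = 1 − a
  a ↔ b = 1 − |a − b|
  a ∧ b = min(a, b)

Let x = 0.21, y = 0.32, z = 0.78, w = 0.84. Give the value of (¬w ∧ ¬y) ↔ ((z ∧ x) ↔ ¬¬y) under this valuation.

¬w = 1 − 0.84 = 0.16
¬y = 1 − 0.32 = 0.68
¬w ∧ ¬y = min(0.16, 0.68) = 0.16
z ∧ x = min(0.78, 0.21) = 0.21
¬¬y = 1 − 0.68 = 0.32
(z ∧ x) ↔ ¬¬y = 1 − |0.21 − 0.32| = 1 − 0.11 = 0.89
(¬w ∧ ¬y) ↔ ((z ∧ x) ↔ ¬¬y) = 1 − |0.16 − 0.89| = 1 − 0.73 = 0.27

0.27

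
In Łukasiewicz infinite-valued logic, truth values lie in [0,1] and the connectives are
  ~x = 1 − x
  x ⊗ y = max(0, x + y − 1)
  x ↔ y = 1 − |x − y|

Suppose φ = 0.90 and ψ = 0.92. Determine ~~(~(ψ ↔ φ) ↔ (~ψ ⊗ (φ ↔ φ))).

0.94

ψ ↔ φ = 1 − |0.92 − 0.90| = 1 − 0.02 = 0.98
~(ψ ↔ φ) = 1 − 0.98 = 0.02
~ψ = 1 − 0.92 = 0.08
φ ↔ φ = 1 − |0.90 − 0.90| = 1 − 0.00 = 1.00
~ψ ⊗ (φ ↔ φ) = max(0, 0.08 + 1.00 − 1) = max(0, 0.08) = 0.08
~(ψ ↔ φ) ↔ (~ψ ⊗ (φ ↔ φ)) = 1 − |0.02 − 0.08| = 1 − 0.06 = 0.94
~(~(ψ ↔ φ) ↔ (~ψ ⊗ (φ ↔ φ))) = 1 − 0.94 = 0.06
~~(~(ψ ↔ φ) ↔ (~ψ ⊗ (φ ↔ φ))) = 1 − 0.06 = 0.94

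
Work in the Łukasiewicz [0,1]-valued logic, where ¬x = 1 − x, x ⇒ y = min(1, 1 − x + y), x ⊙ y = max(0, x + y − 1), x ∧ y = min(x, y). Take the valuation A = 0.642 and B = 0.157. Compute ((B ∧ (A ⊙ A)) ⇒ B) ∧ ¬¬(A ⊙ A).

A ⊙ A = max(0, 0.642 + 0.642 − 1) = max(0, 0.284) = 0.284
B ∧ (A ⊙ A) = min(0.157, 0.284) = 0.157
(B ∧ (A ⊙ A)) ⇒ B = min(1, 1 − 0.157 + 0.157) = min(1, 1.000) = 1.000
¬(A ⊙ A) = 1 − 0.284 = 0.716
¬¬(A ⊙ A) = 1 − 0.716 = 0.284
((B ∧ (A ⊙ A)) ⇒ B) ∧ ¬¬(A ⊙ A) = min(1.000, 0.284) = 0.284

0.284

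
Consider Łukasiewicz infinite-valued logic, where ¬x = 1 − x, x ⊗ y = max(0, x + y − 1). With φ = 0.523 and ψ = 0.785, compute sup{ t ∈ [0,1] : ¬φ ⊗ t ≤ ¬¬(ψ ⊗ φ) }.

¬φ = 1 − 0.523 = 0.477
So the left factor is ¬φ = 0.477.
ψ ⊗ φ = max(0, 0.785 + 0.523 − 1) = max(0, 0.308) = 0.308
¬(ψ ⊗ φ) = 1 − 0.308 = 0.692
¬¬(ψ ⊗ φ) = 1 − 0.692 = 0.308
So the right-hand bound is ¬¬(ψ ⊗ φ) = 0.308.
The residuum of the Łukasiewicz t-norm gives the supremum: min(1, 1 − 0.477 + 0.308).
1 − 0.477 + 0.308 = 0.831, so t = min(1, 0.831) = 0.831.
Check: 0.477 ⊗ 0.831 = max(0, 0.308) = 0.308 ≤ 0.308.

0.831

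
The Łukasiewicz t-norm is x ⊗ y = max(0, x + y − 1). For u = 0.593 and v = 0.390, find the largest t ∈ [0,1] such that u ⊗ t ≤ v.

The residuum of the Łukasiewicz t-norm gives the supremum: min(1, 1 − 0.593 + 0.390).
1 − 0.593 + 0.390 = 0.797, so t = min(1, 0.797) = 0.797.
Check: 0.593 ⊗ 0.797 = max(0, 0.390) = 0.390 ≤ 0.390.

0.797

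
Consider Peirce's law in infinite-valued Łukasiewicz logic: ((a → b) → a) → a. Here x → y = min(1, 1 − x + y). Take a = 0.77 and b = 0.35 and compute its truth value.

a → b = min(1, 1 − 0.77 + 0.35) = min(1, 0.58) = 0.58
(a → b) → a = min(1, 1 − 0.58 + 0.77) = min(1, 1.19) = 1.00
((a → b) → a) → a = min(1, 1 − 1.00 + 0.77) = min(1, 0.77) = 0.77
(The value 0.77 < 1 shows this instance is not satisfied; not a Ł∞-tautology in general.)

0.77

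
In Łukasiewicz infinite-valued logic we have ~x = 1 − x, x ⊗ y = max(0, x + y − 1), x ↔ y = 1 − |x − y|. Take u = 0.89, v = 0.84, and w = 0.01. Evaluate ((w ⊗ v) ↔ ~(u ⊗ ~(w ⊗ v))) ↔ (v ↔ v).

w ⊗ v = max(0, 0.01 + 0.84 − 1) = max(0, -0.15) = 0.00
~(w ⊗ v) = 1 − 0.00 = 1.00
u ⊗ ~(w ⊗ v) = max(0, 0.89 + 1.00 − 1) = max(0, 0.89) = 0.89
~(u ⊗ ~(w ⊗ v)) = 1 − 0.89 = 0.11
(w ⊗ v) ↔ ~(u ⊗ ~(w ⊗ v)) = 1 − |0.00 − 0.11| = 1 − 0.11 = 0.89
v ↔ v = 1 − |0.84 − 0.84| = 1 − 0.00 = 1.00
((w ⊗ v) ↔ ~(u ⊗ ~(w ⊗ v))) ↔ (v ↔ v) = 1 − |0.89 − 1.00| = 1 − 0.11 = 0.89

0.89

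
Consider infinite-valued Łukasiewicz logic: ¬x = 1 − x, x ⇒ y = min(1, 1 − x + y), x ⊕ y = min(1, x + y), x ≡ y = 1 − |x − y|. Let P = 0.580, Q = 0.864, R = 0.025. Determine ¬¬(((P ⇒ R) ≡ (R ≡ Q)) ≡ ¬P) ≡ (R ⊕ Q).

0.815

P ⇒ R = min(1, 1 − 0.580 + 0.025) = min(1, 0.445) = 0.445
R ≡ Q = 1 − |0.025 − 0.864| = 1 − 0.839 = 0.161
(P ⇒ R) ≡ (R ≡ Q) = 1 − |0.445 − 0.161| = 1 − 0.284 = 0.716
¬P = 1 − 0.580 = 0.420
((P ⇒ R) ≡ (R ≡ Q)) ≡ ¬P = 1 − |0.716 − 0.420| = 1 − 0.296 = 0.704
¬(((P ⇒ R) ≡ (R ≡ Q)) ≡ ¬P) = 1 − 0.704 = 0.296
¬¬(((P ⇒ R) ≡ (R ≡ Q)) ≡ ¬P) = 1 − 0.296 = 0.704
R ⊕ Q = min(1, 0.025 + 0.864) = min(1, 0.889) = 0.889
¬¬(((P ⇒ R) ≡ (R ≡ Q)) ≡ ¬P) ≡ (R ⊕ Q) = 1 − |0.704 − 0.889| = 1 − 0.185 = 0.815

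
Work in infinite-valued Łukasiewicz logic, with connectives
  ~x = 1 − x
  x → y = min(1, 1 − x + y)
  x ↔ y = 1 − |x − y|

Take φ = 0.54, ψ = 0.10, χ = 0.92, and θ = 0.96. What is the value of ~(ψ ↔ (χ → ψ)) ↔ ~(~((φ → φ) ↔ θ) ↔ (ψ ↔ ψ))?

0.12

χ → ψ = min(1, 1 − 0.92 + 0.10) = min(1, 0.18) = 0.18
ψ ↔ (χ → ψ) = 1 − |0.10 − 0.18| = 1 − 0.08 = 0.92
~(ψ ↔ (χ → ψ)) = 1 − 0.92 = 0.08
φ → φ = min(1, 1 − 0.54 + 0.54) = min(1, 1.00) = 1.00
(φ → φ) ↔ θ = 1 − |1.00 − 0.96| = 1 − 0.04 = 0.96
~((φ → φ) ↔ θ) = 1 − 0.96 = 0.04
ψ ↔ ψ = 1 − |0.10 − 0.10| = 1 − 0.00 = 1.00
~((φ → φ) ↔ θ) ↔ (ψ ↔ ψ) = 1 − |0.04 − 1.00| = 1 − 0.96 = 0.04
~(~((φ → φ) ↔ θ) ↔ (ψ ↔ ψ)) = 1 − 0.04 = 0.96
~(ψ ↔ (χ → ψ)) ↔ ~(~((φ → φ) ↔ θ) ↔ (ψ ↔ ψ)) = 1 − |0.08 − 0.96| = 1 − 0.88 = 0.12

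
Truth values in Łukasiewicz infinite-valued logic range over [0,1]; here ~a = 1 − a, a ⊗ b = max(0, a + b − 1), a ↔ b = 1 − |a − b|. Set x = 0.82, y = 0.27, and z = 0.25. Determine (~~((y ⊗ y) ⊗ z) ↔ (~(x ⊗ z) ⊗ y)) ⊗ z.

y ⊗ y = max(0, 0.27 + 0.27 − 1) = max(0, -0.46) = 0.00
(y ⊗ y) ⊗ z = max(0, 0.00 + 0.25 − 1) = max(0, -0.75) = 0.00
~((y ⊗ y) ⊗ z) = 1 − 0.00 = 1.00
~~((y ⊗ y) ⊗ z) = 1 − 1.00 = 0.00
x ⊗ z = max(0, 0.82 + 0.25 − 1) = max(0, 0.07) = 0.07
~(x ⊗ z) = 1 − 0.07 = 0.93
~(x ⊗ z) ⊗ y = max(0, 0.93 + 0.27 − 1) = max(0, 0.20) = 0.20
~~((y ⊗ y) ⊗ z) ↔ (~(x ⊗ z) ⊗ y) = 1 − |0.00 − 0.20| = 1 − 0.20 = 0.80
(~~((y ⊗ y) ⊗ z) ↔ (~(x ⊗ z) ⊗ y)) ⊗ z = max(0, 0.80 + 0.25 − 1) = max(0, 0.05) = 0.05

0.05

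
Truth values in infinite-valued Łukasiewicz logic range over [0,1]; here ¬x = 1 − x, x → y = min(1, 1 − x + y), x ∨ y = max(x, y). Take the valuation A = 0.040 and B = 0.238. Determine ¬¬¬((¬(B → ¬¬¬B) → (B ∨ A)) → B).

¬B = 1 − 0.238 = 0.762
¬¬B = 1 − 0.762 = 0.238
¬¬¬B = 1 − 0.238 = 0.762
B → ¬¬¬B = min(1, 1 − 0.238 + 0.762) = min(1, 1.524) = 1.000
¬(B → ¬¬¬B) = 1 − 1.000 = 0.000
B ∨ A = max(0.238, 0.040) = 0.238
¬(B → ¬¬¬B) → (B ∨ A) = min(1, 1 − 0.000 + 0.238) = min(1, 1.238) = 1.000
(¬(B → ¬¬¬B) → (B ∨ A)) → B = min(1, 1 − 1.000 + 0.238) = min(1, 0.238) = 0.238
¬((¬(B → ¬¬¬B) → (B ∨ A)) → B) = 1 − 0.238 = 0.762
¬¬((¬(B → ¬¬¬B) → (B ∨ A)) → B) = 1 − 0.762 = 0.238
¬¬¬((¬(B → ¬¬¬B) → (B ∨ A)) → B) = 1 − 0.238 = 0.762

0.762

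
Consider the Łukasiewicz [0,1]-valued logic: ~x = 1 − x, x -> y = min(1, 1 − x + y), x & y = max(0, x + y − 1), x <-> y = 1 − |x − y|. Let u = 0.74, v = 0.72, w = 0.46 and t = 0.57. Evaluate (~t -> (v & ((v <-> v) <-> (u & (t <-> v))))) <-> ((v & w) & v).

0.12

~t = 1 − 0.57 = 0.43
v <-> v = 1 − |0.72 − 0.72| = 1 − 0.00 = 1.00
t <-> v = 1 − |0.57 − 0.72| = 1 − 0.15 = 0.85
u & (t <-> v) = max(0, 0.74 + 0.85 − 1) = max(0, 0.59) = 0.59
(v <-> v) <-> (u & (t <-> v)) = 1 − |1.00 − 0.59| = 1 − 0.41 = 0.59
v & ((v <-> v) <-> (u & (t <-> v))) = max(0, 0.72 + 0.59 − 1) = max(0, 0.31) = 0.31
~t -> (v & ((v <-> v) <-> (u & (t <-> v)))) = min(1, 1 − 0.43 + 0.31) = min(1, 0.88) = 0.88
v & w = max(0, 0.72 + 0.46 − 1) = max(0, 0.18) = 0.18
(v & w) & v = max(0, 0.18 + 0.72 − 1) = max(0, -0.10) = 0.00
(~t -> (v & ((v <-> v) <-> (u & (t <-> v))))) <-> ((v & w) & v) = 1 − |0.88 − 0.00| = 1 − 0.88 = 0.12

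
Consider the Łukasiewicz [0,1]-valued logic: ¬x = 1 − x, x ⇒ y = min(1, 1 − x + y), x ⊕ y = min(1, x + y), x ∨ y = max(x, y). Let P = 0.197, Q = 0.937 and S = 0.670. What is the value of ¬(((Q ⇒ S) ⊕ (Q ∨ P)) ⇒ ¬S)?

0.670

Q ⇒ S = min(1, 1 − 0.937 + 0.670) = min(1, 0.733) = 0.733
Q ∨ P = max(0.937, 0.197) = 0.937
(Q ⇒ S) ⊕ (Q ∨ P) = min(1, 0.733 + 0.937) = min(1, 1.670) = 1.000
¬S = 1 − 0.670 = 0.330
((Q ⇒ S) ⊕ (Q ∨ P)) ⇒ ¬S = min(1, 1 − 1.000 + 0.330) = min(1, 0.330) = 0.330
¬(((Q ⇒ S) ⊕ (Q ∨ P)) ⇒ ¬S) = 1 − 0.330 = 0.670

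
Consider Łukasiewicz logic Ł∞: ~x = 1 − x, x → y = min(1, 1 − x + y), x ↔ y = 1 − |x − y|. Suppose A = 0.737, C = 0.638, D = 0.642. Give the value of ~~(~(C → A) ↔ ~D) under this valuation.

0.642

C → A = min(1, 1 − 0.638 + 0.737) = min(1, 1.099) = 1.000
~(C → A) = 1 − 1.000 = 0.000
~D = 1 − 0.642 = 0.358
~(C → A) ↔ ~D = 1 − |0.000 − 0.358| = 1 − 0.358 = 0.642
~(~(C → A) ↔ ~D) = 1 − 0.642 = 0.358
~~(~(C → A) ↔ ~D) = 1 − 0.358 = 0.642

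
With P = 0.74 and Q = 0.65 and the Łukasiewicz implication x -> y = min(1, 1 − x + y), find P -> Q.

P -> Q = min(1, 1 − 0.74 + 0.65) = min(1, 0.91) = 0.91
For comparison, the Gödel implication (1 if x ≤ y else y) would give 0.65.

0.91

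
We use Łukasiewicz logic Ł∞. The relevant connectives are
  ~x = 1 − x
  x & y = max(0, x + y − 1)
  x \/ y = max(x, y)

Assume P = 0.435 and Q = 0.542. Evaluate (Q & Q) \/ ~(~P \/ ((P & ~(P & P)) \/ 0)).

0.435

Q & Q = max(0, 0.542 + 0.542 − 1) = max(0, 0.084) = 0.084
~P = 1 − 0.435 = 0.565
P & P = max(0, 0.435 + 0.435 − 1) = max(0, -0.130) = 0.000
~(P & P) = 1 − 0.000 = 1.000
P & ~(P & P) = max(0, 0.435 + 1.000 − 1) = max(0, 0.435) = 0.435
(P & ~(P & P)) \/ 0 = max(0.435, 0.000) = 0.435
~P \/ ((P & ~(P & P)) \/ 0) = max(0.565, 0.435) = 0.565
~(~P \/ ((P & ~(P & P)) \/ 0)) = 1 − 0.565 = 0.435
(Q & Q) \/ ~(~P \/ ((P & ~(P & P)) \/ 0)) = max(0.084, 0.435) = 0.435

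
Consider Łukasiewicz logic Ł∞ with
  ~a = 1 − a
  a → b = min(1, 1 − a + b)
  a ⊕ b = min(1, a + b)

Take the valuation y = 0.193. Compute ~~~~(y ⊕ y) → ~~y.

y ⊕ y = min(1, 0.193 + 0.193) = min(1, 0.386) = 0.386
~(y ⊕ y) = 1 − 0.386 = 0.614
~~(y ⊕ y) = 1 − 0.614 = 0.386
~~~(y ⊕ y) = 1 − 0.386 = 0.614
~~~~(y ⊕ y) = 1 − 0.614 = 0.386
~y = 1 − 0.193 = 0.807
~~y = 1 − 0.807 = 0.193
~~~~(y ⊕ y) → ~~y = min(1, 1 − 0.386 + 0.193) = min(1, 0.807) = 0.807

0.807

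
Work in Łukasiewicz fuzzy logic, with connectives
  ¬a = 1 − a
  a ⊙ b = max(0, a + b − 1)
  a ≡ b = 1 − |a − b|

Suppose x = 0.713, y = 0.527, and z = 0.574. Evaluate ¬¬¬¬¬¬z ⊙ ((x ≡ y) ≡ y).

0.287

¬z = 1 − 0.574 = 0.426
¬¬z = 1 − 0.426 = 0.574
¬¬¬z = 1 − 0.574 = 0.426
¬¬¬¬z = 1 − 0.426 = 0.574
¬¬¬¬¬z = 1 − 0.574 = 0.426
¬¬¬¬¬¬z = 1 − 0.426 = 0.574
x ≡ y = 1 − |0.713 − 0.527| = 1 − 0.186 = 0.814
(x ≡ y) ≡ y = 1 − |0.814 − 0.527| = 1 − 0.287 = 0.713
¬¬¬¬¬¬z ⊙ ((x ≡ y) ≡ y) = max(0, 0.574 + 0.713 − 1) = max(0, 0.287) = 0.287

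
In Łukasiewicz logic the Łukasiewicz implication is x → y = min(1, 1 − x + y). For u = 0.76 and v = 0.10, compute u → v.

0.34

u → v = min(1, 1 − 0.76 + 0.10) = min(1, 0.34) = 0.34
For comparison, the Gödel implication (1 if x ≤ y else y) would give 0.10.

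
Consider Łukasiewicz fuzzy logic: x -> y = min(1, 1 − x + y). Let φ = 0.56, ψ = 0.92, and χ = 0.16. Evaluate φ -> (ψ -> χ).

0.68

ψ -> χ = min(1, 1 − 0.92 + 0.16) = min(1, 0.24) = 0.24
φ -> (ψ -> χ) = min(1, 1 − 0.56 + 0.24) = min(1, 0.68) = 0.68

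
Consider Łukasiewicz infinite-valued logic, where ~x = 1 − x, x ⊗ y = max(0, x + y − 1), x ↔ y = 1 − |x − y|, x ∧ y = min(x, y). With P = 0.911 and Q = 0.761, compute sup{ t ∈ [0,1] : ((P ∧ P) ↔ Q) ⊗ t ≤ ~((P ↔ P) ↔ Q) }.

P ∧ P = min(0.911, 0.911) = 0.911
(P ∧ P) ↔ Q = 1 − |0.911 − 0.761| = 1 − 0.150 = 0.850
So the left factor is (P ∧ P) ↔ Q = 0.850.
P ↔ P = 1 − |0.911 − 0.911| = 1 − 0.000 = 1.000
(P ↔ P) ↔ Q = 1 − |1.000 − 0.761| = 1 − 0.239 = 0.761
~((P ↔ P) ↔ Q) = 1 − 0.761 = 0.239
So the right-hand bound is ~((P ↔ P) ↔ Q) = 0.239.
The residuum of the Łukasiewicz t-norm gives the supremum: min(1, 1 − 0.850 + 0.239).
1 − 0.850 + 0.239 = 0.389, so t = min(1, 0.389) = 0.389.
Check: 0.850 ⊗ 0.389 = max(0, 0.239) = 0.239 ≤ 0.239.

0.389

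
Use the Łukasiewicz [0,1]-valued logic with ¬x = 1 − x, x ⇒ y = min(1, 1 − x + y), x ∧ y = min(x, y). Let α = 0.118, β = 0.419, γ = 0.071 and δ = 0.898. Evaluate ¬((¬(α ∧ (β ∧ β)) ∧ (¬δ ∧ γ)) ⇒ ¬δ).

0.000

β ∧ β = min(0.419, 0.419) = 0.419
α ∧ (β ∧ β) = min(0.118, 0.419) = 0.118
¬(α ∧ (β ∧ β)) = 1 − 0.118 = 0.882
¬δ = 1 − 0.898 = 0.102
¬δ ∧ γ = min(0.102, 0.071) = 0.071
¬(α ∧ (β ∧ β)) ∧ (¬δ ∧ γ) = min(0.882, 0.071) = 0.071
(¬(α ∧ (β ∧ β)) ∧ (¬δ ∧ γ)) ⇒ ¬δ = min(1, 1 − 0.071 + 0.102) = min(1, 1.031) = 1.000
¬((¬(α ∧ (β ∧ β)) ∧ (¬δ ∧ γ)) ⇒ ¬δ) = 1 − 1.000 = 0.000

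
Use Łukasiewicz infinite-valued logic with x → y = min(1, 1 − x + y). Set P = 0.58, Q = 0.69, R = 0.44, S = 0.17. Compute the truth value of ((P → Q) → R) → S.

P → Q = min(1, 1 − 0.58 + 0.69) = min(1, 1.11) = 1.00
(P → Q) → R = min(1, 1 − 1.00 + 0.44) = min(1, 0.44) = 0.44
((P → Q) → R) → S = min(1, 1 − 0.44 + 0.17) = min(1, 0.73) = 0.73

0.73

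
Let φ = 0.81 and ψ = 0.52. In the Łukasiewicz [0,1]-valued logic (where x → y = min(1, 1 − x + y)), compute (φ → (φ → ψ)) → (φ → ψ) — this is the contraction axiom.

φ → ψ = min(1, 1 − 0.81 + 0.52) = min(1, 0.71) = 0.71
φ → (φ → ψ) = min(1, 1 − 0.81 + 0.71) = min(1, 0.90) = 0.90
(φ → (φ → ψ)) → (φ → ψ) = min(1, 1 − 0.90 + 0.71) = min(1, 0.81) = 0.81
(The value 0.81 < 1 shows this instance is not satisfied; fails in Ł∞ (the t-norm is not idempotent).)

0.81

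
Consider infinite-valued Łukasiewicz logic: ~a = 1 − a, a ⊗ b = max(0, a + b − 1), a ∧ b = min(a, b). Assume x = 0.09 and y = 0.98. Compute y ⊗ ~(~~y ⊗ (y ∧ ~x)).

0.09

~y = 1 − 0.98 = 0.02
~~y = 1 − 0.02 = 0.98
~x = 1 − 0.09 = 0.91
y ∧ ~x = min(0.98, 0.91) = 0.91
~~y ⊗ (y ∧ ~x) = max(0, 0.98 + 0.91 − 1) = max(0, 0.89) = 0.89
~(~~y ⊗ (y ∧ ~x)) = 1 − 0.89 = 0.11
y ⊗ ~(~~y ⊗ (y ∧ ~x)) = max(0, 0.98 + 0.11 − 1) = max(0, 0.09) = 0.09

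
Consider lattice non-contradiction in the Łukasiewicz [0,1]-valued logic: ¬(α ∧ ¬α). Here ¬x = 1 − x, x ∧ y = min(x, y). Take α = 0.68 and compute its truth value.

0.68

¬α = 1 − 0.68 = 0.32
α ∧ ¬α = min(0.68, 0.32) = 0.32
¬(α ∧ ¬α) = 1 − 0.32 = 0.68
(The value 0.68 < 1 shows this instance is not satisfied; not a Ł∞-tautology — its value is 1 − min(a, 1−a).)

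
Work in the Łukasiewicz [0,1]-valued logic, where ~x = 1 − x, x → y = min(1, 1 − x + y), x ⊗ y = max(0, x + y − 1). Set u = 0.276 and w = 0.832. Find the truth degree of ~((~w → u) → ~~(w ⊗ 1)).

~w = 1 − 0.832 = 0.168
~w → u = min(1, 1 − 0.168 + 0.276) = min(1, 1.108) = 1.000
w ⊗ 1 = max(0, 0.832 + 1.000 − 1) = max(0, 0.832) = 0.832
~(w ⊗ 1) = 1 − 0.832 = 0.168
~~(w ⊗ 1) = 1 − 0.168 = 0.832
(~w → u) → ~~(w ⊗ 1) = min(1, 1 − 1.000 + 0.832) = min(1, 0.832) = 0.832
~((~w → u) → ~~(w ⊗ 1)) = 1 − 0.832 = 0.168

0.168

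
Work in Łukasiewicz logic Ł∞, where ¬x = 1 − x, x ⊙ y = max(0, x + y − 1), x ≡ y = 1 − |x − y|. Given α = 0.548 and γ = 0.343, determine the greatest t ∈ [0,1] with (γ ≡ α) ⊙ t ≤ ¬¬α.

0.753

γ ≡ α = 1 − |0.343 − 0.548| = 1 − 0.205 = 0.795
So the left factor is γ ≡ α = 0.795.
¬α = 1 − 0.548 = 0.452
¬¬α = 1 − 0.452 = 0.548
So the right-hand bound is ¬¬α = 0.548.
The residuum of the Łukasiewicz t-norm gives the supremum: min(1, 1 − 0.795 + 0.548).
1 − 0.795 + 0.548 = 0.753, so t = min(1, 0.753) = 0.753.
Check: 0.795 ⊙ 0.753 = max(0, 0.548) = 0.548 ≤ 0.548.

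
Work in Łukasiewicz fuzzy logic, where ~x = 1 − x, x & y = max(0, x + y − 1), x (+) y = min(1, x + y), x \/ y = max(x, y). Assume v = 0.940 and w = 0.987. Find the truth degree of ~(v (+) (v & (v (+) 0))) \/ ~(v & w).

v (+) 0 = min(1, 0.940 + 0.000) = min(1, 0.940) = 0.940
v & (v (+) 0) = max(0, 0.940 + 0.940 − 1) = max(0, 0.880) = 0.880
v (+) (v & (v (+) 0)) = min(1, 0.940 + 0.880) = min(1, 1.820) = 1.000
~(v (+) (v & (v (+) 0))) = 1 − 1.000 = 0.000
v & w = max(0, 0.940 + 0.987 − 1) = max(0, 0.927) = 0.927
~(v & w) = 1 − 0.927 = 0.073
~(v (+) (v & (v (+) 0))) \/ ~(v & w) = max(0.000, 0.073) = 0.073

0.073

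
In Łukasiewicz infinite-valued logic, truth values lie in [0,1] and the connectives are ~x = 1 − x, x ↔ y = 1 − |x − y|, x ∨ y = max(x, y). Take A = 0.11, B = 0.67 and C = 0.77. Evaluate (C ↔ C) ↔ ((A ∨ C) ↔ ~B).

0.56

C ↔ C = 1 − |0.77 − 0.77| = 1 − 0.00 = 1.00
A ∨ C = max(0.11, 0.77) = 0.77
~B = 1 − 0.67 = 0.33
(A ∨ C) ↔ ~B = 1 − |0.77 − 0.33| = 1 − 0.44 = 0.56
(C ↔ C) ↔ ((A ∨ C) ↔ ~B) = 1 − |1.00 − 0.56| = 1 − 0.44 = 0.56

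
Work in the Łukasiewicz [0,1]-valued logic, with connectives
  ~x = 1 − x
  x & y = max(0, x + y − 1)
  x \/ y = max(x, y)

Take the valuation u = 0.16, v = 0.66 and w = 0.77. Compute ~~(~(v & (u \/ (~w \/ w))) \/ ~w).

~w = 1 − 0.77 = 0.23
~w \/ w = max(0.23, 0.77) = 0.77
u \/ (~w \/ w) = max(0.16, 0.77) = 0.77
v & (u \/ (~w \/ w)) = max(0, 0.66 + 0.77 − 1) = max(0, 0.43) = 0.43
~(v & (u \/ (~w \/ w))) = 1 − 0.43 = 0.57
~(v & (u \/ (~w \/ w))) \/ ~w = max(0.57, 0.23) = 0.57
~(~(v & (u \/ (~w \/ w))) \/ ~w) = 1 − 0.57 = 0.43
~~(~(v & (u \/ (~w \/ w))) \/ ~w) = 1 − 0.43 = 0.57

0.57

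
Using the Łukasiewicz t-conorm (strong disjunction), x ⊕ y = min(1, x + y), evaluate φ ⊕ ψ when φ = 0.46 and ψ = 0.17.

0.63

φ ⊕ ψ = min(1, 0.46 + 0.17) = min(1, 0.63) = 0.63
For comparison, the Gödel t-conorm max(x, y) would give 0.46.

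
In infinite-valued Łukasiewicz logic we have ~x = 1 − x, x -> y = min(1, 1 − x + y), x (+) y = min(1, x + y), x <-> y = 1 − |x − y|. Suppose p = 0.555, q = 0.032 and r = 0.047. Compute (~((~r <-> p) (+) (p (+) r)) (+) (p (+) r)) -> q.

0.430

~r = 1 − 0.047 = 0.953
~r <-> p = 1 − |0.953 − 0.555| = 1 − 0.398 = 0.602
p (+) r = min(1, 0.555 + 0.047) = min(1, 0.602) = 0.602
(~r <-> p) (+) (p (+) r) = min(1, 0.602 + 0.602) = min(1, 1.204) = 1.000
~((~r <-> p) (+) (p (+) r)) = 1 − 1.000 = 0.000
~((~r <-> p) (+) (p (+) r)) (+) (p (+) r) = min(1, 0.000 + 0.602) = min(1, 0.602) = 0.602
(~((~r <-> p) (+) (p (+) r)) (+) (p (+) r)) -> q = min(1, 1 − 0.602 + 0.032) = min(1, 0.430) = 0.430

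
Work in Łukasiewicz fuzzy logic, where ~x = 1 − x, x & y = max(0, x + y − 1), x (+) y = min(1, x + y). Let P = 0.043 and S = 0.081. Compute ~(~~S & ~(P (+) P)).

~S = 1 − 0.081 = 0.919
~~S = 1 − 0.919 = 0.081
P (+) P = min(1, 0.043 + 0.043) = min(1, 0.086) = 0.086
~(P (+) P) = 1 − 0.086 = 0.914
~~S & ~(P (+) P) = max(0, 0.081 + 0.914 − 1) = max(0, -0.005) = 0.000
~(~~S & ~(P (+) P)) = 1 − 0.000 = 1.000

1.000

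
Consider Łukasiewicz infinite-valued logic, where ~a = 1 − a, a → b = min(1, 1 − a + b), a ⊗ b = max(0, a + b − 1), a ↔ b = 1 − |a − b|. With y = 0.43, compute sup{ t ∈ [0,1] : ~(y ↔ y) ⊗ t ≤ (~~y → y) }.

1.00

y ↔ y = 1 − |0.43 − 0.43| = 1 − 0.00 = 1.00
~(y ↔ y) = 1 − 1.00 = 0.00
So the left factor is ~(y ↔ y) = 0.00.
~y = 1 − 0.43 = 0.57
~~y = 1 − 0.57 = 0.43
~~y → y = min(1, 1 − 0.43 + 0.43) = min(1, 1.00) = 1.00
So the right-hand bound is ~~y → y = 1.00.
The residuum of the Łukasiewicz t-norm gives the supremum: min(1, 1 − 0.00 + 1.00).
1 − 0.00 + 1.00 = 2.00, so t = min(1, 2.00) = 1.00.
Check: 0.00 ⊗ 1.00 = max(0, 0.00) = 0.00 ≤ 1.00.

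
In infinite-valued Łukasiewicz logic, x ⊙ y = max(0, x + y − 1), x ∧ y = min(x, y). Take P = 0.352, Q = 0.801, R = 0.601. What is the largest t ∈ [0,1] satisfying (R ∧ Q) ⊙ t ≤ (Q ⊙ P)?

0.552

R ∧ Q = min(0.601, 0.801) = 0.601
So the left factor is R ∧ Q = 0.601.
Q ⊙ P = max(0, 0.801 + 0.352 − 1) = max(0, 0.153) = 0.153
So the right-hand bound is Q ⊙ P = 0.153.
The residuum of the Łukasiewicz t-norm gives the supremum: min(1, 1 − 0.601 + 0.153).
1 − 0.601 + 0.153 = 0.552, so t = min(1, 0.552) = 0.552.
Check: 0.601 ⊙ 0.552 = max(0, 0.153) = 0.153 ≤ 0.153.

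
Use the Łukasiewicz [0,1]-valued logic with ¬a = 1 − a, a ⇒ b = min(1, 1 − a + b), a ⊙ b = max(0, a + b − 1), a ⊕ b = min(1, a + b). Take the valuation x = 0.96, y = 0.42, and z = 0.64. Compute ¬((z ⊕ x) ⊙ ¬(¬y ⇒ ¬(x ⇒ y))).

0.96

z ⊕ x = min(1, 0.64 + 0.96) = min(1, 1.60) = 1.00
¬y = 1 − 0.42 = 0.58
x ⇒ y = min(1, 1 − 0.96 + 0.42) = min(1, 0.46) = 0.46
¬(x ⇒ y) = 1 − 0.46 = 0.54
¬y ⇒ ¬(x ⇒ y) = min(1, 1 − 0.58 + 0.54) = min(1, 0.96) = 0.96
¬(¬y ⇒ ¬(x ⇒ y)) = 1 − 0.96 = 0.04
(z ⊕ x) ⊙ ¬(¬y ⇒ ¬(x ⇒ y)) = max(0, 1.00 + 0.04 − 1) = max(0, 0.04) = 0.04
¬((z ⊕ x) ⊙ ¬(¬y ⇒ ¬(x ⇒ y))) = 1 − 0.04 = 0.96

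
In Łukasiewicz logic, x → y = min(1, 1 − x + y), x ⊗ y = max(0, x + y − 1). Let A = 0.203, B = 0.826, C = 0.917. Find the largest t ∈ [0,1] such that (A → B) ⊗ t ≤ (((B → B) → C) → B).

0.909

A → B = min(1, 1 − 0.203 + 0.826) = min(1, 1.623) = 1.000
So the left factor is A → B = 1.000.
B → B = min(1, 1 − 0.826 + 0.826) = min(1, 1.000) = 1.000
(B → B) → C = min(1, 1 − 1.000 + 0.917) = min(1, 0.917) = 0.917
((B → B) → C) → B = min(1, 1 − 0.917 + 0.826) = min(1, 0.909) = 0.909
So the right-hand bound is ((B → B) → C) → B = 0.909.
The residuum of the Łukasiewicz t-norm gives the supremum: min(1, 1 − 1.000 + 0.909).
1 − 1.000 + 0.909 = 0.909, so t = min(1, 0.909) = 0.909.
Check: 1.000 ⊗ 0.909 = max(0, 0.909) = 0.909 ≤ 0.909.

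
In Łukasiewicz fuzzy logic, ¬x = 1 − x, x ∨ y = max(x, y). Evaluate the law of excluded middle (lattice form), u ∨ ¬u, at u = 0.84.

0.84

¬u = 1 − 0.84 = 0.16
u ∨ ¬u = max(0.84, 0.16) = 0.84
(The value 0.84 < 1 shows this instance is not satisfied; not a Ł∞-tautology — its value is max(a, 1−a).)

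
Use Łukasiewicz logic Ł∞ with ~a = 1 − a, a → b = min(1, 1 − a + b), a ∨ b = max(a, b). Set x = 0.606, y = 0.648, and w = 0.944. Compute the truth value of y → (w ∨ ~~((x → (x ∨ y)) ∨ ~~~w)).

x ∨ y = max(0.606, 0.648) = 0.648
x → (x ∨ y) = min(1, 1 − 0.606 + 0.648) = min(1, 1.042) = 1.000
~w = 1 − 0.944 = 0.056
~~w = 1 − 0.056 = 0.944
~~~w = 1 − 0.944 = 0.056
(x → (x ∨ y)) ∨ ~~~w = max(1.000, 0.056) = 1.000
~((x → (x ∨ y)) ∨ ~~~w) = 1 − 1.000 = 0.000
~~((x → (x ∨ y)) ∨ ~~~w) = 1 − 0.000 = 1.000
w ∨ ~~((x → (x ∨ y)) ∨ ~~~w) = max(0.944, 1.000) = 1.000
y → (w ∨ ~~((x → (x ∨ y)) ∨ ~~~w)) = min(1, 1 − 0.648 + 1.000) = min(1, 1.352) = 1.000

1.000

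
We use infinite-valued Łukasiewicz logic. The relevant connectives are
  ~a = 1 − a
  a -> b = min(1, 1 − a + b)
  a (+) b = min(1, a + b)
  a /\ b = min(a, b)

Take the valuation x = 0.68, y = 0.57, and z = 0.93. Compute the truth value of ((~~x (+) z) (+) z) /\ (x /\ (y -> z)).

~x = 1 − 0.68 = 0.32
~~x = 1 − 0.32 = 0.68
~~x (+) z = min(1, 0.68 + 0.93) = min(1, 1.61) = 1.00
(~~x (+) z) (+) z = min(1, 1.00 + 0.93) = min(1, 1.93) = 1.00
y -> z = min(1, 1 − 0.57 + 0.93) = min(1, 1.36) = 1.00
x /\ (y -> z) = min(0.68, 1.00) = 0.68
((~~x (+) z) (+) z) /\ (x /\ (y -> z)) = min(1.00, 0.68) = 0.68

0.68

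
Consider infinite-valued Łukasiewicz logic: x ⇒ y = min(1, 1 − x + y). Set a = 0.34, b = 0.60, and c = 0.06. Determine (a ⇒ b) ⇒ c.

0.06

a ⇒ b = min(1, 1 − 0.34 + 0.60) = min(1, 1.26) = 1.00
(a ⇒ b) ⇒ c = min(1, 1 − 1.00 + 0.06) = min(1, 0.06) = 0.06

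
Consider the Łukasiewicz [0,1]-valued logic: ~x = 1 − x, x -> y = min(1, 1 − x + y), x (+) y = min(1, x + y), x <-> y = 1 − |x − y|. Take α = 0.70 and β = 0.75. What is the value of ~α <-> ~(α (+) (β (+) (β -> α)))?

~α = 1 − 0.70 = 0.30
β -> α = min(1, 1 − 0.75 + 0.70) = min(1, 0.95) = 0.95
β (+) (β -> α) = min(1, 0.75 + 0.95) = min(1, 1.70) = 1.00
α (+) (β (+) (β -> α)) = min(1, 0.70 + 1.00) = min(1, 1.70) = 1.00
~(α (+) (β (+) (β -> α))) = 1 − 1.00 = 0.00
~α <-> ~(α (+) (β (+) (β -> α))) = 1 − |0.30 − 0.00| = 1 − 0.30 = 0.70

0.70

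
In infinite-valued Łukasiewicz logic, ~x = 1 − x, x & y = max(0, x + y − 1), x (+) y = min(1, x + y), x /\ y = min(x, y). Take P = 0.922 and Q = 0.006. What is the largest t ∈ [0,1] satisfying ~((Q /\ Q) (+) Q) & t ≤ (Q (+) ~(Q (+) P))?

0.090

Q /\ Q = min(0.006, 0.006) = 0.006
(Q /\ Q) (+) Q = min(1, 0.006 + 0.006) = min(1, 0.012) = 0.012
~((Q /\ Q) (+) Q) = 1 − 0.012 = 0.988
So the left factor is ~((Q /\ Q) (+) Q) = 0.988.
Q (+) P = min(1, 0.006 + 0.922) = min(1, 0.928) = 0.928
~(Q (+) P) = 1 − 0.928 = 0.072
Q (+) ~(Q (+) P) = min(1, 0.006 + 0.072) = min(1, 0.078) = 0.078
So the right-hand bound is Q (+) ~(Q (+) P) = 0.078.
The residuum of the Łukasiewicz t-norm gives the supremum: min(1, 1 − 0.988 + 0.078).
1 − 0.988 + 0.078 = 0.090, so t = min(1, 0.090) = 0.090.
Check: 0.988 & 0.090 = max(0, 0.078) = 0.078 ≤ 0.078.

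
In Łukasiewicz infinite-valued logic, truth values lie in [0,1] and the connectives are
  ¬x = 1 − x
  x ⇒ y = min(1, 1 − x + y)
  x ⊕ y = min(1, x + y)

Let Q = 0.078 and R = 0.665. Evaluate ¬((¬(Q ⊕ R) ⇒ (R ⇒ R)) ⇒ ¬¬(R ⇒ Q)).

0.587

Q ⊕ R = min(1, 0.078 + 0.665) = min(1, 0.743) = 0.743
¬(Q ⊕ R) = 1 − 0.743 = 0.257
R ⇒ R = min(1, 1 − 0.665 + 0.665) = min(1, 1.000) = 1.000
¬(Q ⊕ R) ⇒ (R ⇒ R) = min(1, 1 − 0.257 + 1.000) = min(1, 1.743) = 1.000
R ⇒ Q = min(1, 1 − 0.665 + 0.078) = min(1, 0.413) = 0.413
¬(R ⇒ Q) = 1 − 0.413 = 0.587
¬¬(R ⇒ Q) = 1 − 0.587 = 0.413
(¬(Q ⊕ R) ⇒ (R ⇒ R)) ⇒ ¬¬(R ⇒ Q) = min(1, 1 − 1.000 + 0.413) = min(1, 0.413) = 0.413
¬((¬(Q ⊕ R) ⇒ (R ⇒ R)) ⇒ ¬¬(R ⇒ Q)) = 1 − 0.413 = 0.587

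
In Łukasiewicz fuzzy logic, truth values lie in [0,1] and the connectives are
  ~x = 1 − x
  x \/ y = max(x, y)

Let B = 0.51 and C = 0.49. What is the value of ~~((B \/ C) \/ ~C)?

B \/ C = max(0.51, 0.49) = 0.51
~C = 1 − 0.49 = 0.51
(B \/ C) \/ ~C = max(0.51, 0.51) = 0.51
~((B \/ C) \/ ~C) = 1 − 0.51 = 0.49
~~((B \/ C) \/ ~C) = 1 − 0.49 = 0.51

0.51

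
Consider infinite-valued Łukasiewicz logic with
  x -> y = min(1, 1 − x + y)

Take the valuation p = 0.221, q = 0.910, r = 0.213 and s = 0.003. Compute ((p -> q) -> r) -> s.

p -> q = min(1, 1 − 0.221 + 0.910) = min(1, 1.689) = 1.000
(p -> q) -> r = min(1, 1 − 1.000 + 0.213) = min(1, 0.213) = 0.213
((p -> q) -> r) -> s = min(1, 1 − 0.213 + 0.003) = min(1, 0.790) = 0.790

0.790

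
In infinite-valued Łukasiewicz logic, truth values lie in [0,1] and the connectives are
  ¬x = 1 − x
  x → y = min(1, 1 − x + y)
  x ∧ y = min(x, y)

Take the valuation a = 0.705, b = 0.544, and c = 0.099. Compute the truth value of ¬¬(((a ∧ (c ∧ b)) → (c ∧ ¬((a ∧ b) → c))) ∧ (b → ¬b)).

c ∧ b = min(0.099, 0.544) = 0.099
a ∧ (c ∧ b) = min(0.705, 0.099) = 0.099
a ∧ b = min(0.705, 0.544) = 0.544
(a ∧ b) → c = min(1, 1 − 0.544 + 0.099) = min(1, 0.555) = 0.555
¬((a ∧ b) → c) = 1 − 0.555 = 0.445
c ∧ ¬((a ∧ b) → c) = min(0.099, 0.445) = 0.099
(a ∧ (c ∧ b)) → (c ∧ ¬((a ∧ b) → c)) = min(1, 1 − 0.099 + 0.099) = min(1, 1.000) = 1.000
¬b = 1 − 0.544 = 0.456
b → ¬b = min(1, 1 − 0.544 + 0.456) = min(1, 0.912) = 0.912
((a ∧ (c ∧ b)) → (c ∧ ¬((a ∧ b) → c))) ∧ (b → ¬b) = min(1.000, 0.912) = 0.912
¬(((a ∧ (c ∧ b)) → (c ∧ ¬((a ∧ b) → c))) ∧ (b → ¬b)) = 1 − 0.912 = 0.088
¬¬(((a ∧ (c ∧ b)) → (c ∧ ¬((a ∧ b) → c))) ∧ (b → ¬b)) = 1 − 0.088 = 0.912

0.912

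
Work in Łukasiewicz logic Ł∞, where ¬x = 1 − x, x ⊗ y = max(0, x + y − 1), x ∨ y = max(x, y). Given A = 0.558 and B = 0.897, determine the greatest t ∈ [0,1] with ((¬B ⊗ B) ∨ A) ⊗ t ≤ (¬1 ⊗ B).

0.442

¬B = 1 − 0.897 = 0.103
¬B ⊗ B = max(0, 0.103 + 0.897 − 1) = max(0, 0.000) = 0.000
(¬B ⊗ B) ∨ A = max(0.000, 0.558) = 0.558
So the left factor is (¬B ⊗ B) ∨ A = 0.558.
¬1 = 1 − 1.000 = 0.000
¬1 ⊗ B = max(0, 0.000 + 0.897 − 1) = max(0, -0.103) = 0.000
So the right-hand bound is ¬1 ⊗ B = 0.000.
The residuum of the Łukasiewicz t-norm gives the supremum: min(1, 1 − 0.558 + 0.000).
1 − 0.558 + 0.000 = 0.442, so t = min(1, 0.442) = 0.442.
Check: 0.558 ⊗ 0.442 = max(0, 0.000) = 0.000 ≤ 0.000.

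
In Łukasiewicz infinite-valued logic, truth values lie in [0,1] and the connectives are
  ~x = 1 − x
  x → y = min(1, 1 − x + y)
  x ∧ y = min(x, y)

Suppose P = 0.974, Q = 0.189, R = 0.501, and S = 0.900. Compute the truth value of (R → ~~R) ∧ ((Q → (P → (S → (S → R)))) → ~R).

~R = 1 − 0.501 = 0.499
~~R = 1 − 0.499 = 0.501
R → ~~R = min(1, 1 − 0.501 + 0.501) = min(1, 1.000) = 1.000
S → R = min(1, 1 − 0.900 + 0.501) = min(1, 0.601) = 0.601
S → (S → R) = min(1, 1 − 0.900 + 0.601) = min(1, 0.701) = 0.701
P → (S → (S → R)) = min(1, 1 − 0.974 + 0.701) = min(1, 0.727) = 0.727
Q → (P → (S → (S → R))) = min(1, 1 − 0.189 + 0.727) = min(1, 1.538) = 1.000
(Q → (P → (S → (S → R)))) → ~R = min(1, 1 − 1.000 + 0.499) = min(1, 0.499) = 0.499
(R → ~~R) ∧ ((Q → (P → (S → (S → R)))) → ~R) = min(1.000, 0.499) = 0.499

0.499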